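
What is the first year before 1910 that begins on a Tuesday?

Jan 1 advances by 2 weekdays after a leap year and by 1 after a common year.
1910: Jan 1 is Saturday.
1909: Friday
1908: Wednesday (leap)
1907: Tuesday
1907 begins on a Tuesday

1907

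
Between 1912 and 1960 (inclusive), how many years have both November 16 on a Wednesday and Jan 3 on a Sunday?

Check each year's weekday for November 16 and Jan 3:
  1912: Sat/Wed  1913: Sun/Fri  1914: Mon/Sat  1915: Tue/Sun  1916: Thu/Mon  1917: Fri/Wed  1918: Sat/Thu  1919: Sun/Fri  1920: Tue/Sat  1921: Wed/Mon  1922: Thu/Tue  1923: Fri/Wed  1924: Sun/Thu  1925: Mon/Sat  …(21 more)…  1947: Sun/Fri  1948: Tue/Sat  1949: Wed/Mon  1950: Thu/Tue  1951: Fri/Wed  1952: Sun/Thu  1953: Mon/Sat  1954: Tue/Sun  1955: Wed/Mon  1956: Fri/Tue  1957: Sat/Thu  1958: Sun/Fri  1959: Mon/Sat  1960: Wed/Sun ✓
Both conditions hold in: 1932, 1960 — 2.

2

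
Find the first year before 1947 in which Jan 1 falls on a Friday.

Jan 1 advances by 2 weekdays after a leap year and by 1 after a common year.
1947: Jan 1 is Wednesday.
1946: Tuesday
1945: Monday
1944: Saturday (leap)
1943: Friday
1943 begins on a Friday

1943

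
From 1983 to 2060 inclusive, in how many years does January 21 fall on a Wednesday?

Track January 21's weekday year by year (advancing +1, or +2 across a Feb 29):
  1983: Fri  1984: Sat (+1)  1985: Mon (+2)  1986: Tue (+1)  1987: Wed (+1) ✓
  1988: Thu (+1)  1989: Sat (+2)  1990: Sun (+1)  1991: Mon (+1)  1992: Tue (+1)
  1993: Thu (+2)  1994: Fri (+1)  1995: Sat (+1)  1996: Sun (+1)  … (50 more years) …
  2047: Mon (+1)  2048: Tue (+1)  2049: Thu (+2)  2050: Fri (+1)  2051: Sat (+1)
  2052: Sun (+1)  2053: Tue (+2)  2054: Wed (+1) ✓  2055: Thu (+1)  2056: Fri (+1)
  2057: Sun (+2)  2058: Mon (+1)  2059: Tue (+1)  2060: Wed (+1) ✓
Wednesday years: 1987, 1998, 2004, 2009, 2015, 2026, 2032, 2037, 2043, 2054, 2060 — 11 in total.

11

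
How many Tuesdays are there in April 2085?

April 2085 has 30 days and begins on Sunday.
The first Tuesday is April 3.
Tuesdays fall on 3, 10, 17, 24 — that's 4.

4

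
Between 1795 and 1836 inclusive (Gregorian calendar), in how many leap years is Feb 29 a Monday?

Leap years in 1795–1836: 10 of them.
Feb 29 weekday advances by 5 (mod 7) from one leap year to the next four years later (or differs when a century non-leap intervenes).
Leap-day weekdays: 1796:Mon✓ 1804:Wed 1808:Mon✓ 1812:Sat 1816:Thu 1820:Tue 1824:Sun 1828:Fri 1832:Wed 1836:Mon✓
Monday: 1796, 1808, 1836 → 3.

3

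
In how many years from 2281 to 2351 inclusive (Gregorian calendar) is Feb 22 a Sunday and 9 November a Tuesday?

2

Check each year's weekday for Feb 22 and 9 November:
  2281: Tue/Wed  2282: Wed/Thu  2283: Thu/Fri  2284: Fri/Sun  2285: Sun/Mon  2286: Mon/Tue  2287: Tue/Wed  2288: Wed/Fri  2289: Fri/Sat  2290: Sat/Sun  2291: Sun/Mon  2292: Mon/Wed  2293: Wed/Thu  2294: Thu/Fri  …(43 more)…  2338: Tue/Wed  2339: Wed/Thu  2340: Thu/Sat  2341: Sat/Sun  2342: Sun/Mon  2343: Mon/Tue  2344: Tue/Thu  2345: Thu/Fri  2346: Fri/Sat  2347: Sat/Sun  2348: Sun/Tue ✓  2349: Tue/Wed  2350: Wed/Thu  2351: Thu/Fri
Both conditions hold in: 2320, 2348 — 2.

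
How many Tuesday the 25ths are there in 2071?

1

Check the 25th of each month of 2071: Jan 25: Sun, Feb 25: Wed, Mar 25: Wed, Apr 25: Sat, May 25: Mon, Jun 25: Thu, Jul 25: Sat, Aug 25: Tue, Sep 25: Fri, Oct 25: Sun, Nov 25: Wed, Dec 25: Fri.
Tuesday occurs in August — 1 month.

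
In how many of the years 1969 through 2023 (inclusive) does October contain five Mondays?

October has 31 days; it has five Mondays when Monday falls among the first (month-length − 28) days — i.e. when October 1 is one of Monday/Sunday/Saturday.
October 1 by year: 1969:Wed 1970:Thu 1971:Fri 1972:Sun✓ 1973:Mon✓ 1974:Tue 1975:Wed 1976:Fri 1977:Sat✓ 1978:Sun✓ 1979:Mon✓ 1980:Wed 1981:Thu 1982:Fri 1983:Sat✓ …(25 more)… 2009:Thu 2010:Fri 2011:Sat✓ 2012:Mon✓ 2013:Tue 2014:Wed 2015:Thu 2016:Sat✓ 2017:Sun✓ 2018:Mon✓ 2019:Tue 2020:Thu 2021:Fri 2022:Sat✓ 2023:Sun✓
Years with five Mondays: 1972, 1973, 1977, 1978, 1979, 1983, 1984, 1988, 1989, 1990, 1994, 1995, 2000, 2001, 2005, 2006, 2007, 2011, 2012, 2016, 2017, 2018, 2022, 2023 → 24.

24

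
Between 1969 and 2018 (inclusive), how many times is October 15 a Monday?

Track October 15's weekday year by year (advancing +1, or +2 across a Feb 29):
  1969: Wed  1970: Thu (+1)  1971: Fri (+1)  1972: Sun (+2)  1973: Mon (+1) ✓
  1974: Tue (+1)  1975: Wed (+1)  1976: Fri (+2)  1977: Sat (+1)  1978: Sun (+1)
  1979: Mon (+1) ✓  1980: Wed (+2)  1981: Thu (+1)  1982: Fri (+1)  … (22 more years) …
  2005: Sat (+1)  2006: Sun (+1)  2007: Mon (+1) ✓  2008: Wed (+2)  2009: Thu (+1)
  2010: Fri (+1)  2011: Sat (+1)  2012: Mon (+2) ✓  2013: Tue (+1)  2014: Wed (+1)
  2015: Thu (+1)  2016: Sat (+2)  2017: Sun (+1)  2018: Mon (+1) ✓
Monday years: 1973, 1979, 1984, 1990, 2001, 2007, 2012, 2018 — 8 in total.

8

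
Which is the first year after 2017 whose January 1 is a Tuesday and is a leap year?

2036

Jan 1 advances by 2 weekdays after a leap year and by 1 after a common year.
2017: Jan 1 is Sunday.
2018: Monday
2019: Tuesday
2020: Wednesday (leap)
2021: Friday
2022: Saturday
2023: Sunday
2024: Monday (leap)
2025: Wednesday
2026: Thursday
2027: Friday
2028: Saturday (leap)
2029: Monday
2030: Tuesday
2031: Wednesday
2032: Thursday (leap)
2033: Saturday
2034: Sunday
2035: Monday
2036: Tuesday (leap)
2036 begins on a Tuesday and is a leap year.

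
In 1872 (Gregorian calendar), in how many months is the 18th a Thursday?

3

Check the 18th of each month of 1872: Jan 18: Thu, Feb 18: Sun, Mar 18: Mon, Apr 18: Thu, May 18: Sat, Jun 18: Tue, Jul 18: Thu, Aug 18: Sun, Sep 18: Wed, Oct 18: Fri, Nov 18: Mon, Dec 18: Wed.
Thursday occurs in January, April, July — 3 months.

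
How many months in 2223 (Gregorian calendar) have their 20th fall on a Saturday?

Check the 20th of each month of 2223: Jan 20: Mon, Feb 20: Thu, Mar 20: Thu, Apr 20: Sun, May 20: Tue, Jun 20: Fri, Jul 20: Sun, Aug 20: Wed, Sep 20: Sat, Oct 20: Mon, Nov 20: Thu, Dec 20: Sat.
Saturday occurs in September, December — 2 months.

2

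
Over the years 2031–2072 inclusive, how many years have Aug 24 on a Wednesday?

7

Track Aug 24's weekday year by year (advancing +1, or +2 across a Feb 29):
  2031: Sun  2032: Tue (+2)  2033: Wed (+1) ✓  2034: Thu (+1)  2035: Fri (+1)
  2036: Sun (+2)  2037: Mon (+1)  2038: Tue (+1)  2039: Wed (+1) ✓  2040: Fri (+2)
  2041: Sat (+1)  2042: Sun (+1)  2043: Mon (+1)  2044: Wed (+2) ✓  … (14 more years) …
  2059: Sun (+1)  2060: Tue (+2)  2061: Wed (+1) ✓  2062: Thu (+1)  2063: Fri (+1)
  2064: Sun (+2)  2065: Mon (+1)  2066: Tue (+1)  2067: Wed (+1) ✓  2068: Fri (+2)
  2069: Sat (+1)  2070: Sun (+1)  2071: Mon (+1)  2072: Wed (+2) ✓
Wednesday years: 2033, 2039, 2044, 2050, 2061, 2067, 2072 — 7 in total.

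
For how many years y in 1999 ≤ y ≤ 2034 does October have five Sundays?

17

October has 31 days; it has five Sundays when Sunday falls among the first (month-length − 28) days — i.e. when October 1 is one of Sunday/Saturday/Friday.
October 1 by year: 1999:Fri✓ 2000:Sun✓ 2001:Mon 2002:Tue 2003:Wed 2004:Fri✓ 2005:Sat✓ 2006:Sun✓ 2007:Mon 2008:Wed 2009:Thu 2010:Fri✓ 2011:Sat✓ 2012:Mon 2013:Tue …(6 more)… 2020:Thu 2021:Fri✓ 2022:Sat✓ 2023:Sun✓ 2024:Tue 2025:Wed 2026:Thu 2027:Fri✓ 2028:Sun✓ 2029:Mon 2030:Tue 2031:Wed 2032:Fri✓ 2033:Sat✓ 2034:Sun✓
Years with five Sundays: 1999, 2000, 2004, 2005, 2006, 2010, 2011, 2016, 2017, 2021, 2022, 2023, 2027, 2028, 2032, 2033, 2034 → 17.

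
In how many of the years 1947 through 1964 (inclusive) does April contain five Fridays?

April has 30 days; it has five Fridays when Friday falls among the first (month-length − 28) days — i.e. when April 1 is one of Friday/Thursday.
April 1 by year: 1947:Tue 1948:Thu✓ 1949:Fri✓ 1950:Sat 1951:Sun 1952:Tue 1953:Wed 1954:Thu✓ 1955:Fri✓ 1956:Sun 1957:Mon 1958:Tue 1959:Wed 1960:Fri✓ 1961:Sat 1962:Sun 1963:Mon 1964:Wed
Years with five Fridays: 1948, 1949, 1954, 1955, 1960 → 5.

5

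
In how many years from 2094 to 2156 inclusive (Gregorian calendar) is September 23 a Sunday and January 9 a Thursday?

Check each year's weekday for September 23 and January 9:
  2094: Thu/Sat  2095: Fri/Sun  2096: Sun/Mon  2097: Mon/Wed  2098: Tue/Thu  2099: Wed/Fri  2100: Thu/Sat  2101: Fri/Sun  2102: Sat/Mon  2103: Sun/Tue  2104: Tue/Wed  2105: Wed/Fri  2106: Thu/Sat  2107: Fri/Sun  …(35 more)…  2143: Mon/Wed  2144: Wed/Thu  2145: Thu/Sat  2146: Fri/Sun  2147: Sat/Mon  2148: Mon/Tue  2149: Tue/Thu  2150: Wed/Fri  2151: Thu/Sat  2152: Sat/Sun  2153: Sun/Tue  2154: Mon/Wed  2155: Tue/Thu  2156: Thu/Fri
Both conditions hold in: no year — 0.

0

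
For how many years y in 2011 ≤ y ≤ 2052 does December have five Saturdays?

December has 31 days; it has five Saturdays when Saturday falls among the first (month-length − 28) days — i.e. when December 1 is one of Saturday/Friday/Thursday.
December 1 by year: 2011:Thu✓ 2012:Sat✓ 2013:Sun 2014:Mon 2015:Tue 2016:Thu✓ 2017:Fri✓ 2018:Sat✓ 2019:Sun 2020:Tue 2021:Wed 2022:Thu✓ 2023:Fri✓ 2024:Sun 2025:Mon …(12 more)… 2038:Wed 2039:Thu✓ 2040:Sat✓ 2041:Sun 2042:Mon 2043:Tue 2044:Thu✓ 2045:Fri✓ 2046:Sat✓ 2047:Sun 2048:Tue 2049:Wed 2050:Thu✓ 2051:Fri✓ 2052:Sun
Years with five Saturdays: 2011, 2012, 2016, 2017, 2018, 2022, 2023, 2028, 2029, 2033, 2034, 2035, 2039, 2040, 2044, 2045, 2046, 2050, 2051 → 19.

19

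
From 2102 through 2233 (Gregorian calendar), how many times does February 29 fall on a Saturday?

Leap years in 2102–2233: 32 of them.
Feb 29 weekday advances by 5 (mod 7) from one leap year to the next four years later (or differs when a century non-leap intervenes).
Leap-day weekdays: 2104:Fri 2108:Wed 2112:Mon 2116:Sat✓ 2120:Thu 2124:Tue 2128:Sun 2132:Fri 2136:Wed 2140:Mon 2144:Sat✓ 2148:Thu 2152:Tue …(6 more)… 2180:Tue 2184:Sun 2188:Fri 2192:Wed 2196:Mon 2204:Wed 2208:Mon 2212:Sat✓ 2216:Thu 2220:Tue 2224:Sun 2228:Fri 2232:Wed
Saturday: 2116, 2144, 2172, 2212 → 4.

4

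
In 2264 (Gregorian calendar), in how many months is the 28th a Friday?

Check the 28th of each month of 2264: Jan 28: Thu, Feb 28: Sun, Mar 28: Mon, Apr 28: Thu, May 28: Sat, Jun 28: Tue, Jul 28: Thu, Aug 28: Sun, Sep 28: Wed, Oct 28: Fri, Nov 28: Mon, Dec 28: Wed.
Friday occurs in October — 1 month.

1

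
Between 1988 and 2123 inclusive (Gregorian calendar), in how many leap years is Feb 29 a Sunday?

Leap years in 1988–2123: 33 of them.
Feb 29 weekday advances by 5 (mod 7) from one leap year to the next four years later (or differs when a century non-leap intervenes).
Leap-day weekdays: 1988:Mon 1992:Sat 1996:Thu 2000:Tue 2004:Sun✓ 2008:Fri 2012:Wed 2016:Mon 2020:Sat 2024:Thu 2028:Tue 2032:Sun✓ 2036:Fri …(7 more)… 2068:Wed 2072:Mon 2076:Sat 2080:Thu 2084:Tue 2088:Sun✓ 2092:Fri 2096:Wed 2104:Fri 2108:Wed 2112:Mon 2116:Sat 2120:Thu
Sunday: 2004, 2032, 2060, 2088 → 4.

4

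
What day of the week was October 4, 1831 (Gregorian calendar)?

January 1, 1831 is a Saturday.
October 4 is day 277 of the year, i.e. 276 days after Jan 1.
276 mod 7 = 3, so advance 3 weekdays from Saturday: Tuesday.

Tuesday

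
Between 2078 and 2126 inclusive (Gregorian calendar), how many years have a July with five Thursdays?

21

July has 31 days; it has five Thursdays when Thursday falls among the first (month-length − 28) days — i.e. when July 1 is one of Thursday/Wednesday/Tuesday.
July 1 by year: 2078:Fri 2079:Sat 2080:Mon 2081:Tue✓ 2082:Wed✓ 2083:Thu✓ 2084:Sat 2085:Sun 2086:Mon 2087:Tue✓ 2088:Thu✓ 2089:Fri 2090:Sat 2091:Sun 2092:Tue✓ …(19 more)… 2112:Fri 2113:Sat 2114:Sun 2115:Mon 2116:Wed✓ 2117:Thu✓ 2118:Fri 2119:Sat 2120:Mon 2121:Tue✓ 2122:Wed✓ 2123:Thu✓ 2124:Sat 2125:Sun 2126:Mon
Years with five Thursdays: 2081, 2082, 2083, 2087, 2088, 2092, 2093, 2094, 2098, 2099, 2100, 2104, 2105, 2106, 2110, 2111, 2116, 2117, 2121, 2122, 2123 → 21.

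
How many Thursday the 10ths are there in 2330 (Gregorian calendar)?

Check the 10th of each month of 2330: Jan 10: Fri, Feb 10: Mon, Mar 10: Mon, Apr 10: Thu, May 10: Sat, Jun 10: Tue, Jul 10: Thu, Aug 10: Sun, Sep 10: Wed, Oct 10: Fri, Nov 10: Mon, Dec 10: Wed.
Thursday occurs in April, July — 2 months.

2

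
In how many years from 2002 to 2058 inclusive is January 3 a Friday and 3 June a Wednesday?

2

Check each year's weekday for January 3 and 3 June:
  2002: Thu/Mon  2003: Fri/Tue  2004: Sat/Thu  2005: Mon/Fri  2006: Tue/Sat  2007: Wed/Sun  2008: Thu/Tue  2009: Sat/Wed  2010: Sun/Thu  2011: Mon/Fri  2012: Tue/Sun  2013: Thu/Mon  2014: Fri/Tue  2015: Sat/Wed  …(29 more)…  2045: Tue/Sat  2046: Wed/Sun  2047: Thu/Mon  2048: Fri/Wed ✓  2049: Sun/Thu  2050: Mon/Fri  2051: Tue/Sat  2052: Wed/Mon  2053: Fri/Tue  2054: Sat/Wed  2055: Sun/Thu  2056: Mon/Sat  2057: Wed/Sun  2058: Thu/Mon
Both conditions hold in: 2020, 2048 — 2.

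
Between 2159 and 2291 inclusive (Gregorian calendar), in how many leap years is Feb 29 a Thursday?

4

Leap years in 2159–2291: 32 of them.
Feb 29 weekday advances by 5 (mod 7) from one leap year to the next four years later (or differs when a century non-leap intervenes).
Leap-day weekdays: 2160:Fri 2164:Wed 2168:Mon 2172:Sat 2176:Thu✓ 2180:Tue 2184:Sun 2188:Fri 2192:Wed 2196:Mon 2204:Wed 2208:Mon 2212:Sat …(6 more)… 2240:Sat 2244:Thu✓ 2248:Tue 2252:Sun 2256:Fri 2260:Wed 2264:Mon 2268:Sat 2272:Thu✓ 2276:Tue 2280:Sun 2284:Fri 2288:Wed
Thursday: 2176, 2216, 2244, 2272 → 4.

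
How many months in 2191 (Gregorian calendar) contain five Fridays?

4

A month of length L has five Fridays iff its first Friday is on day ≤ L−28 (so day 1–3 in a 31-day month, 1–2 in a 30-day month, day 1 in a leap February).
Checking each month of 2191: Jan starts Sat (31d); Feb starts Tue (28d); Mar starts Tue (31d); Apr starts Fri (30d) ✓; May starts Sun (31d); Jun starts Wed (30d); Jul starts Fri (31d) ✓; Aug starts Mon (31d); Sep starts Thu (30d) ✓; Oct starts Sat (31d); Nov starts Tue (30d); Dec starts Thu (31d) ✓.
Five-Friday months: April, July, September, December → 4.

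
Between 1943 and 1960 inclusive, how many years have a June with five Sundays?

5

June has 30 days; it has five Sundays when Sunday falls among the first (month-length − 28) days — i.e. when June 1 is one of Sunday/Saturday.
June 1 by year: 1943:Tue 1944:Thu 1945:Fri 1946:Sat✓ 1947:Sun✓ 1948:Tue 1949:Wed 1950:Thu 1951:Fri 1952:Sun✓ 1953:Mon 1954:Tue 1955:Wed 1956:Fri 1957:Sat✓ 1958:Sun✓ 1959:Mon 1960:Wed
Years with five Sundays: 1946, 1947, 1952, 1957, 1958 → 5.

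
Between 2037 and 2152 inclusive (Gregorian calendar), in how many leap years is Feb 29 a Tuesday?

Leap years in 2037–2152: 28 of them.
Feb 29 weekday advances by 5 (mod 7) from one leap year to the next four years later (or differs when a century non-leap intervenes).
Leap-day weekdays: 2040:Wed 2044:Mon 2048:Sat 2052:Thu 2056:Tue✓ 2060:Sun 2064:Fri 2068:Wed 2072:Mon 2076:Sat 2080:Thu 2084:Tue✓ 2088:Sun 2092:Fri 2096:Wed 2104:Fri 2108:Wed 2112:Mon 2116:Sat 2120:Thu 2124:Tue✓ 2128:Sun 2132:Fri 2136:Wed 2140:Mon 2144:Sat 2148:Thu 2152:Tue✓
Tuesday: 2056, 2084, 2124, 2152 → 4.

4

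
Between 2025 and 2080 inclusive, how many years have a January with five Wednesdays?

24

January has 31 days; it has five Wednesdays when Wednesday falls among the first (month-length − 28) days — i.e. when January 1 is one of Wednesday/Tuesday/Monday.
January 1 by year: 2025:Wed✓ 2026:Thu 2027:Fri 2028:Sat 2029:Mon✓ 2030:Tue✓ 2031:Wed✓ 2032:Thu 2033:Sat 2034:Sun 2035:Mon✓ 2036:Tue✓ 2037:Thu 2038:Fri 2039:Sat …(26 more)… 2066:Fri 2067:Sat 2068:Sun 2069:Tue✓ 2070:Wed✓ 2071:Thu 2072:Fri 2073:Sun 2074:Mon✓ 2075:Tue✓ 2076:Wed✓ 2077:Fri 2078:Sat 2079:Sun 2080:Mon✓
Years with five Wednesdays: 2025, 2029, 2030, 2031, 2035, 2036, 2041, 2042, 2046, 2047, 2048, 2052, 2053, 2057, 2058, 2059, 2063, 2064, 2069, 2070, 2074, 2075, 2076, 2080 → 24.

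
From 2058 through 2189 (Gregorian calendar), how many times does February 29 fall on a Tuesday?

4

Leap years in 2058–2189: 32 of them.
Feb 29 weekday advances by 5 (mod 7) from one leap year to the next four years later (or differs when a century non-leap intervenes).
Leap-day weekdays: 2060:Sun 2064:Fri 2068:Wed 2072:Mon 2076:Sat 2080:Thu 2084:Tue✓ 2088:Sun 2092:Fri 2096:Wed 2104:Fri 2108:Wed 2112:Mon …(6 more)… 2140:Mon 2144:Sat 2148:Thu 2152:Tue✓ 2156:Sun 2160:Fri 2164:Wed 2168:Mon 2172:Sat 2176:Thu 2180:Tue✓ 2184:Sun 2188:Fri
Tuesday: 2084, 2124, 2152, 2180 → 4.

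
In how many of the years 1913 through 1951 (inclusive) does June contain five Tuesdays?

11

June has 30 days; it has five Tuesdays when Tuesday falls among the first (month-length − 28) days — i.e. when June 1 is one of Tuesday/Monday.
June 1 by year: 1913:Sun 1914:Mon✓ 1915:Tue✓ 1916:Thu 1917:Fri 1918:Sat 1919:Sun 1920:Tue✓ 1921:Wed 1922:Thu 1923:Fri 1924:Sun 1925:Mon✓ 1926:Tue✓ 1927:Wed …(9 more)… 1937:Tue✓ 1938:Wed 1939:Thu 1940:Sat 1941:Sun 1942:Mon✓ 1943:Tue✓ 1944:Thu 1945:Fri 1946:Sat 1947:Sun 1948:Tue✓ 1949:Wed 1950:Thu 1951:Fri
Years with five Tuesdays: 1914, 1915, 1920, 1925, 1926, 1931, 1936, 1937, 1942, 1943, 1948 → 11.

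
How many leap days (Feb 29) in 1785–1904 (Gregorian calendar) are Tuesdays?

Leap years in 1785–1904: 28 of them.
Feb 29 weekday advances by 5 (mod 7) from one leap year to the next four years later (or differs when a century non-leap intervenes).
Leap-day weekdays: 1788:Fri 1792:Wed 1796:Mon 1804:Wed 1808:Mon 1812:Sat 1816:Thu 1820:Tue✓ 1824:Sun 1828:Fri 1832:Wed 1836:Mon 1840:Sat 1844:Thu 1848:Tue✓ 1852:Sun 1856:Fri 1860:Wed 1864:Mon 1868:Sat 1872:Thu 1876:Tue✓ 1880:Sun 1884:Fri 1888:Wed 1892:Mon 1896:Sat 1904:Mon
Tuesday: 1820, 1848, 1876 → 3.

3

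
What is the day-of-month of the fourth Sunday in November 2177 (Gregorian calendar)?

23

November 1, 2177 is a Saturday, so the first Sunday is the 2nd.
The fourth Sunday is 2 + 21 = 23.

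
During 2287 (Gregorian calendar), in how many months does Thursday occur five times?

4

A month of length L has five Thursdays iff its first Thursday is on day ≤ L−28 (so day 1–3 in a 31-day month, 1–2 in a 30-day month, day 1 in a leap February).
Checking each month of 2287: Jan starts Sat (31d); Feb starts Tue (28d); Mar starts Tue (31d) ✓; Apr starts Fri (30d); May starts Sun (31d); Jun starts Wed (30d) ✓; Jul starts Fri (31d); Aug starts Mon (31d); Sep starts Thu (30d) ✓; Oct starts Sat (31d); Nov starts Tue (30d); Dec starts Thu (31d) ✓.
Five-Thursday months: March, June, September, December → 4.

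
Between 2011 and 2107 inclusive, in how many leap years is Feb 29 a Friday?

Leap years in 2011–2107: 23 of them.
Feb 29 weekday advances by 5 (mod 7) from one leap year to the next four years later (or differs when a century non-leap intervenes).
Leap-day weekdays: 2012:Wed 2016:Mon 2020:Sat 2024:Thu 2028:Tue 2032:Sun 2036:Fri✓ 2040:Wed 2044:Mon 2048:Sat 2052:Thu 2056:Tue 2060:Sun 2064:Fri✓ 2068:Wed 2072:Mon 2076:Sat 2080:Thu 2084:Tue 2088:Sun 2092:Fri✓ 2096:Wed 2104:Fri✓
Friday: 2036, 2064, 2092, 2104 → 4.

4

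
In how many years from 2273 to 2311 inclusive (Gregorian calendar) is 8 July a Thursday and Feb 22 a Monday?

4

Check each year's weekday for 8 July and Feb 22:
  2273: Tue/Sat  2274: Wed/Sun  2275: Thu/Mon ✓  2276: Sat/Tue  2277: Sun/Thu  2278: Mon/Fri  2279: Tue/Sat  2280: Thu/Sun  2281: Fri/Tue  2282: Sat/Wed  2283: Sun/Thu  2284: Tue/Fri  2285: Wed/Sun  2286: Thu/Mon ✓  …(11 more)…  2298: Fri/Tue  2299: Sat/Wed  2300: Sun/Thu  2301: Mon/Fri  2302: Tue/Sat  2303: Wed/Sun  2304: Fri/Mon  2305: Sat/Wed  2306: Sun/Thu  2307: Mon/Fri  2308: Wed/Sat  2309: Thu/Mon ✓  2310: Fri/Tue  2311: Sat/Wed
Both conditions hold in: 2275, 2286, 2297, 2309 — 4.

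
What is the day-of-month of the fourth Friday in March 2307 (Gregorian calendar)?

22

March 1, 2307 is a Friday, so the first Friday is the 1st.
The fourth Friday is 1 + 21 = 22.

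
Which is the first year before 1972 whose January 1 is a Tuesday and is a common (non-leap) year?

Jan 1 advances by 2 weekdays after a leap year and by 1 after a common year.
1972: Jan 1 is Saturday (leap).
1971: Friday
1970: Thursday
1969: Wednesday
1968: Monday (leap)
1967: Sunday
1966: Saturday
1965: Friday
1964: Wednesday (leap)
1963: Tuesday
1963 begins on a Tuesday and is a common year.

1963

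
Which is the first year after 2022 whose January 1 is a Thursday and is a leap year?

2032

Jan 1 advances by 2 weekdays after a leap year and by 1 after a common year.
2022: Jan 1 is Saturday.
2023: Sunday
2024: Monday (leap)
2025: Wednesday
2026: Thursday
2027: Friday
2028: Saturday (leap)
2029: Monday
2030: Tuesday
2031: Wednesday
2032: Thursday (leap)
2032 begins on a Thursday and is a leap year.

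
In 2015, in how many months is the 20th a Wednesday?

1

Check the 20th of each month of 2015: Jan 20: Tue, Feb 20: Fri, Mar 20: Fri, Apr 20: Mon, May 20: Wed, Jun 20: Sat, Jul 20: Mon, Aug 20: Thu, Sep 20: Sun, Oct 20: Tue, Nov 20: Fri, Dec 20: Sun.
Wednesday occurs in May — 1 month.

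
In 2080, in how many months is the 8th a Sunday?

2

Check the 8th of each month of 2080: Jan 8: Mon, Feb 8: Thu, Mar 8: Fri, Apr 8: Mon, May 8: Wed, Jun 8: Sat, Jul 8: Mon, Aug 8: Thu, Sep 8: Sun, Oct 8: Tue, Nov 8: Fri, Dec 8: Sun.
Sunday occurs in September, December — 2 months.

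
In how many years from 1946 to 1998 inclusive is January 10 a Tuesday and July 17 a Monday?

Check each year's weekday for January 10 and July 17:
  1946: Thu/Wed  1947: Fri/Thu  1948: Sat/Sat  1949: Mon/Sun  1950: Tue/Mon ✓  1951: Wed/Tue  1952: Thu/Thu  1953: Sat/Fri  1954: Sun/Sat  1955: Mon/Sun  1956: Tue/Tue  1957: Thu/Wed  1958: Fri/Thu  1959: Sat/Fri  …(25 more)…  1985: Thu/Wed  1986: Fri/Thu  1987: Sat/Fri  1988: Sun/Sun  1989: Tue/Mon ✓  1990: Wed/Tue  1991: Thu/Wed  1992: Fri/Fri  1993: Sun/Sat  1994: Mon/Sun  1995: Tue/Mon ✓  1996: Wed/Wed  1997: Fri/Thu  1998: Sat/Fri
Both conditions hold in: 1950, 1961, 1967, 1978, 1989, 1995 — 6.

6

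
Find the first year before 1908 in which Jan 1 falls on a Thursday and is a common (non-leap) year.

Jan 1 advances by 2 weekdays after a leap year and by 1 after a common year.
1908: Jan 1 is Wednesday (leap).
1907: Tuesday
1906: Monday
1905: Sunday
1904: Friday (leap)
1903: Thursday
1903 begins on a Thursday and is a common year.

1903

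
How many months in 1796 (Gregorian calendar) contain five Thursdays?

4

A month of length L has five Thursdays iff its first Thursday is on day ≤ L−28 (so day 1–3 in a 31-day month, 1–2 in a 30-day month, day 1 in a leap February).
Checking each month of 1796: Jan starts Fri (31d); Feb starts Mon (29d); Mar starts Tue (31d) ✓; Apr starts Fri (30d); May starts Sun (31d); Jun starts Wed (30d) ✓; Jul starts Fri (31d); Aug starts Mon (31d); Sep starts Thu (30d) ✓; Oct starts Sat (31d); Nov starts Tue (30d); Dec starts Thu (31d) ✓.
Five-Thursday months: March, June, September, December → 4.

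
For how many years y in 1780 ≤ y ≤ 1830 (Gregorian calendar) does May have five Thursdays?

23

May has 31 days; it has five Thursdays when Thursday falls among the first (month-length − 28) days — i.e. when May 1 is one of Thursday/Wednesday/Tuesday.
May 1 by year: 1780:Mon 1781:Tue✓ 1782:Wed✓ 1783:Thu✓ 1784:Sat 1785:Sun 1786:Mon 1787:Tue✓ 1788:Thu✓ 1789:Fri 1790:Sat 1791:Sun 1792:Tue✓ 1793:Wed✓ 1794:Thu✓ …(21 more)… 1816:Wed✓ 1817:Thu✓ 1818:Fri 1819:Sat 1820:Mon 1821:Tue✓ 1822:Wed✓ 1823:Thu✓ 1824:Sat 1825:Sun 1826:Mon 1827:Tue✓ 1828:Thu✓ 1829:Fri 1830:Sat
Years with five Thursdays: 1781, 1782, 1783, 1787, 1788, 1792, 1793, 1794, 1798, 1799, 1800, 1804, 1805, 1806, 1810, 1811, 1816, 1817, 1821, 1822, 1823, 1827, 1828 → 23.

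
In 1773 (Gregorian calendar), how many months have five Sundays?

4

A month of length L has five Sundays iff its first Sunday is on day ≤ L−28 (so day 1–3 in a 31-day month, 1–2 in a 30-day month, day 1 in a leap February).
Checking each month of 1773: Jan starts Fri (31d) ✓; Feb starts Mon (28d); Mar starts Mon (31d); Apr starts Thu (30d); May starts Sat (31d) ✓; Jun starts Tue (30d); Jul starts Thu (31d); Aug starts Sun (31d) ✓; Sep starts Wed (30d); Oct starts Fri (31d) ✓; Nov starts Mon (30d); Dec starts Wed (31d).
Five-Sunday months: January, May, August, October → 4.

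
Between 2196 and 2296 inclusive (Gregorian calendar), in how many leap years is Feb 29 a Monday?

5

Leap years in 2196–2296: 25 of them.
Feb 29 weekday advances by 5 (mod 7) from one leap year to the next four years later (or differs when a century non-leap intervenes).
Leap-day weekdays: 2196:Mon✓ 2204:Wed 2208:Mon✓ 2212:Sat 2216:Thu 2220:Tue 2224:Sun 2228:Fri 2232:Wed 2236:Mon✓ 2240:Sat 2244:Thu 2248:Tue 2252:Sun 2256:Fri 2260:Wed 2264:Mon✓ 2268:Sat 2272:Thu 2276:Tue 2280:Sun 2284:Fri 2288:Wed 2292:Mon✓ 2296:Sat
Monday: 2196, 2208, 2236, 2264, 2292 → 5.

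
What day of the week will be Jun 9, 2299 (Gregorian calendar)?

January 1, 2299 is a Sunday.
June 9 is day 160 of the year, i.e. 159 days after Jan 1.
159 mod 7 = 5, so advance 5 weekdays from Sunday: Friday.

Friday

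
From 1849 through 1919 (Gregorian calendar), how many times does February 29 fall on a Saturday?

3

Leap years in 1849–1919: 16 of them.
Feb 29 weekday advances by 5 (mod 7) from one leap year to the next four years later (or differs when a century non-leap intervenes).
Leap-day weekdays: 1852:Sun 1856:Fri 1860:Wed 1864:Mon 1868:Sat✓ 1872:Thu 1876:Tue 1880:Sun 1884:Fri 1888:Wed 1892:Mon 1896:Sat✓ 1904:Mon 1908:Sat✓ 1912:Thu 1916:Tue
Saturday: 1868, 1896, 1908 → 3.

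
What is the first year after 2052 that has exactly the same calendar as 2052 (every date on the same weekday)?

Two years share a calendar iff Jan 1 falls on the same weekday and both are leap or both are common. 2052: Jan 1 is Monday, leap year.
2053: Jan 1 Wednesday, common
2054: Jan 1 Thursday, common
2055: Jan 1 Friday, common
2056: Jan 1 Saturday, leap
2057: Jan 1 Monday, common
2058: Jan 1 Tuesday, common
2059: Jan 1 Wednesday, common
2060: Jan 1 Thursday, leap
2061: Jan 1 Saturday, common
2062: Jan 1 Sunday, common
2063: Jan 1 Monday, common
2064: Jan 1 Tuesday, leap
2065: Jan 1 Thursday, common
2066: Jan 1 Friday, common
2067: Jan 1 Saturday, common
2068: Jan 1 Sunday, leap
2069: Jan 1 Tuesday, common
2070: Jan 1 Wednesday, common
2071: Jan 1 Thursday, common
2072: Jan 1 Friday, leap
2073: Jan 1 Sunday, common
2074: Jan 1 Monday, common
2075: Jan 1 Tuesday, common
2076: Jan 1 Wednesday, leap
2077: Jan 1 Friday, common
2078: Jan 1 Saturday, common
2079: Jan 1 Sunday, common
2080: Jan 1 Monday, leap
2080 matches on both conditions.

2080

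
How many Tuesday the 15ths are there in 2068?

Check the 15th of each month of 2068: Jan 15: Sun, Feb 15: Wed, Mar 15: Thu, Apr 15: Sun, May 15: Tue, Jun 15: Fri, Jul 15: Sun, Aug 15: Wed, Sep 15: Sat, Oct 15: Mon, Nov 15: Thu, Dec 15: Sat.
Tuesday occurs in May — 1 month.

1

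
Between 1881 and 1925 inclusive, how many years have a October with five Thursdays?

19

October has 31 days; it has five Thursdays when Thursday falls among the first (month-length − 28) days — i.e. when October 1 is one of Thursday/Wednesday/Tuesday.
October 1 by year: 1881:Sat 1882:Sun 1883:Mon 1884:Wed✓ 1885:Thu✓ 1886:Fri 1887:Sat 1888:Mon 1889:Tue✓ 1890:Wed✓ 1891:Thu✓ 1892:Sat 1893:Sun 1894:Mon 1895:Tue✓ …(15 more)… 1911:Sun 1912:Tue✓ 1913:Wed✓ 1914:Thu✓ 1915:Fri 1916:Sun 1917:Mon 1918:Tue✓ 1919:Wed✓ 1920:Fri 1921:Sat 1922:Sun 1923:Mon 1924:Wed✓ 1925:Thu✓
Years with five Thursdays: 1884, 1885, 1889, 1890, 1891, 1895, 1896, 1901, 1902, 1903, 1907, 1908, 1912, 1913, 1914, 1918, 1919, 1924, 1925 → 19.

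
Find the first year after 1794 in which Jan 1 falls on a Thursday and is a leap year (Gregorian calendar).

1824

Jan 1 advances by 2 weekdays after a leap year and by 1 after a common year.
1794: Jan 1 is Wednesday.
1795: Thursday
1796: Friday (leap)
1797: Sunday
1798: Monday
1799: Tuesday
1800: Wednesday
1801: Thursday
1802: Friday
1803: Saturday
1804: Sunday (leap)
1805: Tuesday
1806: Wednesday
1807: Thursday
1808: Friday (leap)
1809: Sunday
1810: Monday
1811: Tuesday
1812: Wednesday (leap)
1813: Friday
1814: Saturday
1815: Sunday
1816: Monday (leap)
1817: Wednesday
1818: Thursday
1819: Friday
1820: Saturday (leap)
1821: Monday
1822: Tuesday
1823: Wednesday
1824: Thursday (leap)
1824 begins on a Thursday and is a leap year.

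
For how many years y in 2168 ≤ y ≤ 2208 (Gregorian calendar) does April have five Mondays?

12

April has 30 days; it has five Mondays when Monday falls among the first (month-length − 28) days — i.e. when April 1 is one of Monday/Sunday.
April 1 by year: 2168:Fri 2169:Sat 2170:Sun✓ 2171:Mon✓ 2172:Wed 2173:Thu 2174:Fri 2175:Sat 2176:Mon✓ 2177:Tue 2178:Wed 2179:Thu 2180:Sat 2181:Sun✓ 2182:Mon✓ …(11 more)… 2194:Tue 2195:Wed 2196:Fri 2197:Sat 2198:Sun✓ 2199:Mon✓ 2200:Tue 2201:Wed 2202:Thu 2203:Fri 2204:Sun✓ 2205:Mon✓ 2206:Tue 2207:Wed 2208:Fri
Years with five Mondays: 2170, 2171, 2176, 2181, 2182, 2187, 2192, 2193, 2198, 2199, 2204, 2205 → 12.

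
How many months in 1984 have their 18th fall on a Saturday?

2

Check the 18th of each month of 1984: Jan 18: Wed, Feb 18: Sat, Mar 18: Sun, Apr 18: Wed, May 18: Fri, Jun 18: Mon, Jul 18: Wed, Aug 18: Sat, Sep 18: Tue, Oct 18: Thu, Nov 18: Sun, Dec 18: Tue.
Saturday occurs in February, August — 2 months.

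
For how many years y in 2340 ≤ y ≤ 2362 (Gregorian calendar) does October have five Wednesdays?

11

October has 31 days; it has five Wednesdays when Wednesday falls among the first (month-length − 28) days — i.e. when October 1 is one of Wednesday/Tuesday/Monday.
October 1 by year: 2340:Tue✓ 2341:Wed✓ 2342:Thu 2343:Fri 2344:Sun 2345:Mon✓ 2346:Tue✓ 2347:Wed✓ 2348:Fri 2349:Sat 2350:Sun 2351:Mon✓ 2352:Wed✓ 2353:Thu 2354:Fri 2355:Sat 2356:Mon✓ 2357:Tue✓ 2358:Wed✓ 2359:Thu 2360:Sat 2361:Sun 2362:Mon✓
Years with five Wednesdays: 2340, 2341, 2345, 2346, 2347, 2351, 2352, 2356, 2357, 2358, 2362 → 11.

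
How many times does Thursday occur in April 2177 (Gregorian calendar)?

4

April 2177 has 30 days and begins on Tuesday.
The first Thursday is April 3.
Thursdays fall on 3, 10, 17, 24 — that's 4.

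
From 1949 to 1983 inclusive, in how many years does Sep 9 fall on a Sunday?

5

Track Sep 9's weekday year by year (advancing +1, or +2 across a Feb 29):
  1949: Fri  1950: Sat (+1)  1951: Sun (+1) ✓  1952: Tue (+2)  1953: Wed (+1)
  1954: Thu (+1)  1955: Fri (+1)  1956: Sun (+2) ✓  1957: Mon (+1)  1958: Tue (+1)
  1959: Wed (+1)  1960: Fri (+2)  1961: Sat (+1)  1962: Sun (+1) ✓  … (7 more years) …
  1970: Wed (+1)  1971: Thu (+1)  1972: Sat (+2)  1973: Sun (+1) ✓  1974: Mon (+1)
  1975: Tue (+1)  1976: Thu (+2)  1977: Fri (+1)  1978: Sat (+1)  1979: Sun (+1) ✓
  1980: Tue (+2)  1981: Wed (+1)  1982: Thu (+1)  1983: Fri (+1)
Sunday years: 1951, 1956, 1962, 1973, 1979 — 5 in total.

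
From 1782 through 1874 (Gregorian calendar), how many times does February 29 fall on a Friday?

Leap years in 1782–1874: 22 of them.
Feb 29 weekday advances by 5 (mod 7) from one leap year to the next four years later (or differs when a century non-leap intervenes).
Leap-day weekdays: 1784:Sun 1788:Fri✓ 1792:Wed 1796:Mon 1804:Wed 1808:Mon 1812:Sat 1816:Thu 1820:Tue 1824:Sun 1828:Fri✓ 1832:Wed 1836:Mon 1840:Sat 1844:Thu 1848:Tue 1852:Sun 1856:Fri✓ 1860:Wed 1864:Mon 1868:Sat 1872:Thu
Friday: 1788, 1828, 1856 → 3.

3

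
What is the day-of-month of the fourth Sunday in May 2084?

28

May 1, 2084 is a Monday, so the first Sunday is the 7th.
The fourth Sunday is 7 + 21 = 28.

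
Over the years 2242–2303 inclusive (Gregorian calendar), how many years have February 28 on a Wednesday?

Track February 28's weekday year by year (advancing +1, or +2 across a Feb 29):
  2242: Mon  2243: Tue (+1)  2244: Wed (+1) ✓  2245: Fri (+2)  2246: Sat (+1)
  2247: Sun (+1)  2248: Mon (+1)  2249: Wed (+2) ✓  2250: Thu (+1)  2251: Fri (+1)
  2252: Sat (+1)  2253: Mon (+2)  2254: Tue (+1)  2255: Wed (+1) ✓  … (34 more years) …
  2290: Fri (+1)  2291: Sat (+1)  2292: Sun (+1)  2293: Tue (+2)  2294: Wed (+1) ✓
  2295: Thu (+1)  2296: Fri (+1)  2297: Sun (+2)  2298: Mon (+1)  2299: Tue (+1)
  2300: Wed (+1) ✓  2301: Thu (+1)  2302: Fri (+1)  2303: Sat (+1)
Wednesday years: 2244, 2249, 2255, 2266, 2272, 2277, 2283, 2294, 2300 — 9 in total.

9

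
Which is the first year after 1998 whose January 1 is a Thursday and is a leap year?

2004

Jan 1 advances by 2 weekdays after a leap year and by 1 after a common year.
1998: Jan 1 is Thursday.
1999: Friday
2000: Saturday (leap)
2001: Monday
2002: Tuesday
2003: Wednesday
2004: Thursday (leap)
2004 begins on a Thursday and is a leap year.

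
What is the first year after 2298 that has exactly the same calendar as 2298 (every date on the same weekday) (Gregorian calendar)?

Two years share a calendar iff Jan 1 falls on the same weekday and both are leap or both are common. 2298: Jan 1 is Saturday, common year.
2299: Jan 1 Sunday, common
2300: Jan 1 Monday, common
2301: Jan 1 Tuesday, common
2302: Jan 1 Wednesday, common
2303: Jan 1 Thursday, common
2304: Jan 1 Friday, leap
2305: Jan 1 Sunday, common
2306: Jan 1 Monday, common
2307: Jan 1 Tuesday, common
2308: Jan 1 Wednesday, leap
2309: Jan 1 Friday, common
2310: Jan 1 Saturday, common
2310 matches on both conditions.

2310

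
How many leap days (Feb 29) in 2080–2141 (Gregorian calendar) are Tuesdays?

Leap years in 2080–2141: 15 of them.
Feb 29 weekday advances by 5 (mod 7) from one leap year to the next four years later (or differs when a century non-leap intervenes).
Leap-day weekdays: 2080:Thu 2084:Tue✓ 2088:Sun 2092:Fri 2096:Wed 2104:Fri 2108:Wed 2112:Mon 2116:Sat 2120:Thu 2124:Tue✓ 2128:Sun 2132:Fri 2136:Wed 2140:Mon
Tuesday: 2084, 2124 → 2.

2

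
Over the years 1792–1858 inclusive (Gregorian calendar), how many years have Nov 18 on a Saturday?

Track Nov 18's weekday year by year (advancing +1, or +2 across a Feb 29):
  1792: Sun  1793: Mon (+1)  1794: Tue (+1)  1795: Wed (+1)  1796: Fri (+2)
  1797: Sat (+1) ✓  1798: Sun (+1)  1799: Mon (+1)  1800: Tue (+1)  1801: Wed (+1)
  1802: Thu (+1)  1803: Fri (+1)  1804: Sun (+2)  1805: Mon (+1)  … (39 more years) …
  1845: Tue (+1)  1846: Wed (+1)  1847: Thu (+1)  1848: Sat (+2) ✓  1849: Sun (+1)
  1850: Mon (+1)  1851: Tue (+1)  1852: Thu (+2)  1853: Fri (+1)  1854: Sat (+1) ✓
  1855: Sun (+1)  1856: Tue (+2)  1857: Wed (+1)  1858: Thu (+1)
Saturday years: 1797, 1809, 1815, 1820, 1826, 1837, 1843, 1848, 1854 — 9 in total.

9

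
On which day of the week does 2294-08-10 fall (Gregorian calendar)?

January 1, 2294 is a Monday.
August 10 is day 222 of the year, i.e. 221 days after Jan 1.
221 mod 7 = 4, so advance 4 weekdays from Monday: Friday.

Friday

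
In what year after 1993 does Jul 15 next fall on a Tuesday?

1997

From one year to the next, a fixed date's weekday advances by 1, or by 2 when a Feb 29 lies between the two dates.
1993: July 15 is Thursday.
1994: Friday (+1)
1995: Saturday (+1)
1996: Monday (+2)
1997: Tuesday (+1)
Jul 15 falls on a Tuesday in 1997.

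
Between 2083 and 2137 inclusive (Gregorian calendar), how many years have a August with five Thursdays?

August has 31 days; it has five Thursdays when Thursday falls among the first (month-length − 28) days — i.e. when August 1 is one of Thursday/Wednesday/Tuesday.
August 1 by year: 2083:Sun 2084:Tue✓ 2085:Wed✓ 2086:Thu✓ 2087:Fri 2088:Sun 2089:Mon 2090:Tue✓ 2091:Wed✓ 2092:Fri 2093:Sat 2094:Sun 2095:Mon 2096:Wed✓ 2097:Thu✓ …(25 more)… 2123:Sun 2124:Tue✓ 2125:Wed✓ 2126:Thu✓ 2127:Fri 2128:Sun 2129:Mon 2130:Tue✓ 2131:Wed✓ 2132:Fri 2133:Sat 2134:Sun 2135:Mon 2136:Wed✓ 2137:Thu✓
Years with five Thursdays: 2084, 2085, 2086, 2090, 2091, 2096, 2097, 2102, 2103, 2108, 2109, 2113, 2114, 2115, 2119, 2120, 2124, 2125, 2126, 2130, 2131, 2136, 2137 → 23.

23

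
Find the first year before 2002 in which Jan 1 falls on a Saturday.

2000

Jan 1 advances by 2 weekdays after a leap year and by 1 after a common year.
2002: Jan 1 is Tuesday.
2001: Monday
2000: Saturday (leap)
2000 begins on a Saturday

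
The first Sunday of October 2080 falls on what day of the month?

October 1, 2080 is a Tuesday, so the first Sunday is the 6th.
The first Sunday is 6 + 0 = 6.

6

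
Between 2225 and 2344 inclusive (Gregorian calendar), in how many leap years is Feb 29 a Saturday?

Leap years in 2225–2344: 29 of them.
Feb 29 weekday advances by 5 (mod 7) from one leap year to the next four years later (or differs when a century non-leap intervenes).
Leap-day weekdays: 2228:Fri 2232:Wed 2236:Mon 2240:Sat✓ 2244:Thu 2248:Tue 2252:Sun 2256:Fri 2260:Wed 2264:Mon 2268:Sat✓ 2272:Thu 2276:Tue …(3 more)… 2292:Mon 2296:Sat✓ 2304:Mon 2308:Sat✓ 2312:Thu 2316:Tue 2320:Sun 2324:Fri 2328:Wed 2332:Mon 2336:Sat✓ 2340:Thu 2344:Tue
Saturday: 2240, 2268, 2296, 2308, 2336 → 5.

5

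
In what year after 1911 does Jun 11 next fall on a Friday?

1915

From one year to the next, a fixed date's weekday advances by 1, or by 2 when a Feb 29 lies between the two dates.
1911: June 11 is Sunday.
1912: Tuesday (+2)
1913: Wednesday (+1)
1914: Thursday (+1)
1915: Friday (+1)
Jun 11 falls on a Friday in 1915.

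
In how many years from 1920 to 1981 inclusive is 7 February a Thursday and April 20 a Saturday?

6

Check each year's weekday for 7 February and April 20:
  1920: Sat/Tue  1921: Mon/Wed  1922: Tue/Thu  1923: Wed/Fri  1924: Thu/Sun  1925: Sat/Mon  1926: Sun/Tue  1927: Mon/Wed  1928: Tue/Fri  1929: Thu/Sat ✓  1930: Fri/Sun  1931: Sat/Mon  1932: Sun/Wed  1933: Tue/Thu  …(34 more)…  1968: Wed/Sat  1969: Fri/Sun  1970: Sat/Mon  1971: Sun/Tue  1972: Mon/Thu  1973: Wed/Fri  1974: Thu/Sat ✓  1975: Fri/Sun  1976: Sat/Tue  1977: Mon/Wed  1978: Tue/Thu  1979: Wed/Fri  1980: Thu/Sun  1981: Sat/Mon
Both conditions hold in: 1929, 1935, 1946, 1957, 1963, 1974 — 6.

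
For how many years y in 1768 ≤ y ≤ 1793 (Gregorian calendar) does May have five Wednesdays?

12

May has 31 days; it has five Wednesdays when Wednesday falls among the first (month-length − 28) days — i.e. when May 1 is one of Wednesday/Tuesday/Monday.
May 1 by year: 1768:Sun 1769:Mon✓ 1770:Tue✓ 1771:Wed✓ 1772:Fri 1773:Sat 1774:Sun 1775:Mon✓ 1776:Wed✓ 1777:Thu 1778:Fri 1779:Sat 1780:Mon✓ 1781:Tue✓ 1782:Wed✓ 1783:Thu 1784:Sat 1785:Sun 1786:Mon✓ 1787:Tue✓ 1788:Thu 1789:Fri 1790:Sat 1791:Sun 1792:Tue✓ 1793:Wed✓
Years with five Wednesdays: 1769, 1770, 1771, 1775, 1776, 1780, 1781, 1782, 1786, 1787, 1792, 1793 → 12.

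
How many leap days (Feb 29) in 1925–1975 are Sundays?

1

Leap years in 1925–1975: 12 of them.
Feb 29 weekday advances by 5 (mod 7) from one leap year to the next four years later (or differs when a century non-leap intervenes).
Leap-day weekdays: 1928:Wed 1932:Mon 1936:Sat 1940:Thu 1944:Tue 1948:Sun✓ 1952:Fri 1956:Wed 1960:Mon 1964:Sat 1968:Thu 1972:Tue
Sunday: 1948 → 1.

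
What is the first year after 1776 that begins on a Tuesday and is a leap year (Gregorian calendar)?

1788

Jan 1 advances by 2 weekdays after a leap year and by 1 after a common year.
1776: Jan 1 is Monday (leap).
1777: Wednesday
1778: Thursday
1779: Friday
1780: Saturday (leap)
1781: Monday
1782: Tuesday
1783: Wednesday
1784: Thursday (leap)
1785: Saturday
1786: Sunday
1787: Monday
1788: Tuesday (leap)
1788 begins on a Tuesday and is a leap year.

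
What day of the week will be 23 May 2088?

Sunday

January 1, 2088 is a Thursday.
May 23 is day 144 of the year, i.e. 143 days after Jan 1.
143 mod 7 = 3, so advance 3 weekdays from Thursday: Sunday.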